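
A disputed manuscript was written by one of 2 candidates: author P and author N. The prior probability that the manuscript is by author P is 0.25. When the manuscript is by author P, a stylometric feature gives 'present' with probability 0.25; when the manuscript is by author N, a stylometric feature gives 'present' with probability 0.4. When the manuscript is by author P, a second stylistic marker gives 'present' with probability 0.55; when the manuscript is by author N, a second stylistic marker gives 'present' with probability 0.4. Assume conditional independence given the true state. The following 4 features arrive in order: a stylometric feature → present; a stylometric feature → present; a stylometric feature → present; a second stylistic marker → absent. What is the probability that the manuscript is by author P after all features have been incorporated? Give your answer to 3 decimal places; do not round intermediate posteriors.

After a stylometric feature='present': P(author P) = 0.25·0.2500 / (0.25·0.2500 + 0.4·0.7500) ≈ 0.1724
After a stylometric feature='present': P(author P) = 0.25·0.1724 / (0.25·0.1724 + 0.4·0.8276) ≈ 0.1152
After a stylometric feature='present': P(author P) = 0.25·0.1152 / (0.25·0.1152 + 0.4·0.8848) ≈ 0.0753
After a second stylistic marker='absent': P(author P) = 0.45·0.0753 / (0.45·0.0753 + 0.6·0.9247) ≈ 0.0575

0.058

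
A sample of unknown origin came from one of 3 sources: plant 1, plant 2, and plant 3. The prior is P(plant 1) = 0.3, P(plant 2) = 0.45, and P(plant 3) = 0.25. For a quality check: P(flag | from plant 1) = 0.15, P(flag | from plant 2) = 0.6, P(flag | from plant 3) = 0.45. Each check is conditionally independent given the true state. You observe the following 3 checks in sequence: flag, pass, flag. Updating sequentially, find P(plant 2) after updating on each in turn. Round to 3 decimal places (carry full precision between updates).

0.659

After 'flag': normaliser = 0.15·0.3000 + 0.6·0.4500 + 0.45·0.2500; P(plant 1) ≈ 0.1053, P(plant 2) ≈ 0.6316, P(plant 3) ≈ 0.2632
After 'pass': normaliser = 0.85·0.1053 + 0.4·0.6316 + 0.55·0.2632; P(plant 1) ≈ 0.1838, P(plant 2) ≈ 0.5189, P(plant 3) ≈ 0.2973
After 'flag': normaliser = 0.15·0.1838 + 0.6·0.5189 + 0.45·0.2973; P(plant 1) ≈ 0.0583, P(plant 2) ≈ 0.6587, P(plant 3) ≈ 0.2830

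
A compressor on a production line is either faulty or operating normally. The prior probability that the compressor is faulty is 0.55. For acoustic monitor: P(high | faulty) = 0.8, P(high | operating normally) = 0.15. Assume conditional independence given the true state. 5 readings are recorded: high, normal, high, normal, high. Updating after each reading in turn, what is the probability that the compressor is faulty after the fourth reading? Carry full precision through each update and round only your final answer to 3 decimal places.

After 'high': P(faulty) = 0.8·0.5500 / (0.8·0.5500 + 0.15·0.4500) ≈ 0.8670
After 'normal': P(faulty) = 0.2·0.8670 / (0.2·0.8670 + 0.85·0.1330) ≈ 0.6053
After 'high': P(faulty) = 0.8·0.6053 / (0.8·0.6053 + 0.15·0.3947) ≈ 0.8911
After 'normal': P(faulty) = 0.2·0.8911 / (0.2·0.8911 + 0.85·0.1089) ≈ 0.6581

0.658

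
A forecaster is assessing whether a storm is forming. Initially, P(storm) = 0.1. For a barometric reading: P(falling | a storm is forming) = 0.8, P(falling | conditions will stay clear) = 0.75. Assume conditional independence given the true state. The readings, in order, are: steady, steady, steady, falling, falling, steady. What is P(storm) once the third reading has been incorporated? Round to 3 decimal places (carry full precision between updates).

After 'steady': P(storm) = 0.2·0.1000 / (0.2·0.1000 + 0.25·0.9000) ≈ 0.0816
After 'steady': P(storm) = 0.2·0.0816 / (0.2·0.0816 + 0.25·0.9184) ≈ 0.0664
After 'steady': P(storm) = 0.2·0.0664 / (0.2·0.0664 + 0.25·0.9336) ≈ 0.0538

0.054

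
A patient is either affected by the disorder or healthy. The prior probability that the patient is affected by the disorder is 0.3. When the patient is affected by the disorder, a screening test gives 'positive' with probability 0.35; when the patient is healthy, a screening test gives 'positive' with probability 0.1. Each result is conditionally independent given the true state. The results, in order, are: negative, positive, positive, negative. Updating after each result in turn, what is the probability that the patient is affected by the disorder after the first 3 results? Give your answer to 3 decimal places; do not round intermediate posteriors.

0.791

Apply Bayes' rule sequentially, carrying P(affected) forward.
After 'negative': P(affected) = 0.65·0.3000 / (0.65·0.3000 + 0.9·0.7000) ≈ 0.2364
After 'positive': P(affected) = 0.35·0.2364 / (0.35·0.2364 + 0.1·0.7636) ≈ 0.5200
After 'positive': P(affected) = 0.35·0.5200 / (0.35·0.5200 + 0.1·0.4800) ≈ 0.7913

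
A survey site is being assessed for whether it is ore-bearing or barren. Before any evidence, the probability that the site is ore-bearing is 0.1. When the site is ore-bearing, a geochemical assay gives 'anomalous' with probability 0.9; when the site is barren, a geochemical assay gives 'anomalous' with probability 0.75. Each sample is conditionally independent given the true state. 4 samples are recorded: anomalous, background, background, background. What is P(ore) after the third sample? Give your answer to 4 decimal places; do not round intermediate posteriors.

After 'anomalous': P(ore) = 0.9·0.1000 / (0.9·0.1000 + 0.75·0.9000) ≈ 0.1176
After 'background': P(ore) = 0.1·0.1176 / (0.1·0.1176 + 0.25·0.8824) ≈ 0.0506
After 'background': P(ore) = 0.1·0.0506 / (0.1·0.0506 + 0.25·0.9494) ≈ 0.0209

0.0209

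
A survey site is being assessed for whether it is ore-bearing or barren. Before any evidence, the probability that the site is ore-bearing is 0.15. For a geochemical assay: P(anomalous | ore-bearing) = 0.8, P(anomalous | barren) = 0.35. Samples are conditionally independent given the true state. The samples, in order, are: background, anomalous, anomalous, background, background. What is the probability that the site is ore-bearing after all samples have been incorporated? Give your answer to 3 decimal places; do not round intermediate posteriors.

0.026

Apply Bayes' rule sequentially, carrying P(ore) forward.
After 'background': P(ore) = 0.2·0.1500 / (0.2·0.1500 + 0.65·0.8500) ≈ 0.0515
After 'anomalous': P(ore) = 0.8·0.0515 / (0.8·0.0515 + 0.35·0.9485) ≈ 0.1104
After 'anomalous': P(ore) = 0.8·0.1104 / (0.8·0.1104 + 0.35·0.8896) ≈ 0.2210
After 'background': P(ore) = 0.2·0.2210 / (0.2·0.2210 + 0.65·0.7790) ≈ 0.0803
After 'background': P(ore) = 0.2·0.0803 / (0.2·0.0803 + 0.65·0.9197) ≈ 0.0262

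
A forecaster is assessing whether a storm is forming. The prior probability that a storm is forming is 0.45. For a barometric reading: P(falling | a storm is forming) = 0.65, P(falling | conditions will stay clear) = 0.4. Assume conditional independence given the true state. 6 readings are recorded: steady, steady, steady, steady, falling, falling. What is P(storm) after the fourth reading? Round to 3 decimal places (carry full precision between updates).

0.087

Apply Bayes' rule sequentially, carrying P(storm) forward.
After 'steady': P(storm) = 0.35·0.4500 / (0.35·0.4500 + 0.6·0.5500) ≈ 0.3231
After 'steady': P(storm) = 0.35·0.3231 / (0.35·0.3231 + 0.6·0.6769) ≈ 0.2178
After 'steady': P(storm) = 0.35·0.2178 / (0.35·0.2178 + 0.6·0.7822) ≈ 0.1397
After 'steady': P(storm) = 0.35·0.1397 / (0.35·0.1397 + 0.6·0.8603) ≈ 0.0865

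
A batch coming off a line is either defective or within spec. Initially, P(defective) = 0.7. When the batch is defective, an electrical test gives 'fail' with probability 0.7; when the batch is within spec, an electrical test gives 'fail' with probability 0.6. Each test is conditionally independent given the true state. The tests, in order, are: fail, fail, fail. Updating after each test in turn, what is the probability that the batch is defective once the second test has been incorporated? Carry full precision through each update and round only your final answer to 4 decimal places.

After 'fail': P(defective) = 0.7·0.7000 / (0.7·0.7000 + 0.6·0.3000) ≈ 0.7313
After 'fail': P(defective) = 0.7·0.7313 / (0.7·0.7313 + 0.6·0.2687) ≈ 0.7605

0.7605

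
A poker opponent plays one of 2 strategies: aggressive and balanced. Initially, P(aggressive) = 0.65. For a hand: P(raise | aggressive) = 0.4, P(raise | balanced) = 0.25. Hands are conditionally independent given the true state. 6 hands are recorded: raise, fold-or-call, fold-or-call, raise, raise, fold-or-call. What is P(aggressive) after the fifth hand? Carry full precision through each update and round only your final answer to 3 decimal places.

After 'raise': P(aggressive) = 0.4·0.6500 / (0.4·0.6500 + 0.25·0.3500) ≈ 0.7482
After 'fold-or-call': P(aggressive) = 0.6·0.7482 / (0.6·0.7482 + 0.75·0.2518) ≈ 0.7039
After 'fold-or-call': P(aggressive) = 0.6·0.7039 / (0.6·0.7039 + 0.75·0.2961) ≈ 0.6554
After 'raise': P(aggressive) = 0.4·0.6554 / (0.4·0.6554 + 0.25·0.3446) ≈ 0.7526
After 'raise': P(aggressive) = 0.4·0.7526 / (0.4·0.7526 + 0.25·0.2474) ≈ 0.8296

0.830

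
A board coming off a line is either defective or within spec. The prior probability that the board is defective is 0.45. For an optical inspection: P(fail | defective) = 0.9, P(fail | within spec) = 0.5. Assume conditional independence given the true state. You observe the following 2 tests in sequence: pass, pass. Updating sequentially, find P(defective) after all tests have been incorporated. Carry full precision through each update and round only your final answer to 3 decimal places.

Each posterior becomes the prior for the next update.
After 'pass': P(defective) = 0.1·0.4500 / (0.1·0.4500 + 0.5·0.5500) ≈ 0.1406
After 'pass': P(defective) = 0.1·0.1406 / (0.1·0.1406 + 0.5·0.8594) ≈ 0.0317

0.032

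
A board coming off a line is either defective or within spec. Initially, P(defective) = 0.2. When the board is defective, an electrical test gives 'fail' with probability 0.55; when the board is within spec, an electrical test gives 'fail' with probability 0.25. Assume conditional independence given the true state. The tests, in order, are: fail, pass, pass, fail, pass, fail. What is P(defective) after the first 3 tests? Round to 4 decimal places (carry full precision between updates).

0.1653

Each posterior becomes the prior for the next update.
After 'fail': P(defective) = 0.55·0.2000 / (0.55·0.2000 + 0.25·0.8000) ≈ 0.3548
After 'pass': P(defective) = 0.45·0.3548 / (0.45·0.3548 + 0.75·0.6452) ≈ 0.2481
After 'pass': P(defective) = 0.45·0.2481 / (0.45·0.2481 + 0.75·0.7519) ≈ 0.1653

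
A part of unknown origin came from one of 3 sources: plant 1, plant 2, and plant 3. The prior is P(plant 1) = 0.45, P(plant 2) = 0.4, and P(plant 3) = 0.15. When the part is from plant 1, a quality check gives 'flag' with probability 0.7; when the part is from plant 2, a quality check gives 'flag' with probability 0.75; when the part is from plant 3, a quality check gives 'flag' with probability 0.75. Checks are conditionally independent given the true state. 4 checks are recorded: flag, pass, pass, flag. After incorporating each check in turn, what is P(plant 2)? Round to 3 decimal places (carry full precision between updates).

Each posterior becomes the prior for the next update.
After 'flag': normaliser = 0.7·0.4500 + 0.75·0.4000 + 0.75·0.1500; P(plant 1) ≈ 0.4330, P(plant 2) ≈ 0.4124, P(plant 3) ≈ 0.1546
After 'pass': normaliser = 0.3·0.4330 + 0.25·0.4124 + 0.25·0.1546; P(plant 1) ≈ 0.4782, P(plant 2) ≈ 0.3795, P(plant 3) ≈ 0.1423
After 'pass': normaliser = 0.3·0.4782 + 0.25·0.3795 + 0.25·0.1423; P(plant 1) ≈ 0.5237, P(plant 2) ≈ 0.3464, P(plant 3) ≈ 0.1299
After 'flag': normaliser = 0.7·0.5237 + 0.75·0.3464 + 0.75·0.1299; P(plant 1) ≈ 0.5065, P(plant 2) ≈ 0.3589, P(plant 3) ≈ 0.1346

0.359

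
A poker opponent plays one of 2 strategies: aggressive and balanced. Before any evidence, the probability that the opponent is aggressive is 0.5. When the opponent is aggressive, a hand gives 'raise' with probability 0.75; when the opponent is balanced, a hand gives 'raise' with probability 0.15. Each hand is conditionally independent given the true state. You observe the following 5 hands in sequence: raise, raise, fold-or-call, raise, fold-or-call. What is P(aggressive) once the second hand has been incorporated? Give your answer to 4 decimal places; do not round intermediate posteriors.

Each posterior becomes the prior for the next update.
After 'raise': P(aggressive) = 0.75·0.5000 / (0.75·0.5000 + 0.15·0.5000) ≈ 0.8333
After 'raise': P(aggressive) = 0.75·0.8333 / (0.75·0.8333 + 0.15·0.1667) ≈ 0.9615

0.9615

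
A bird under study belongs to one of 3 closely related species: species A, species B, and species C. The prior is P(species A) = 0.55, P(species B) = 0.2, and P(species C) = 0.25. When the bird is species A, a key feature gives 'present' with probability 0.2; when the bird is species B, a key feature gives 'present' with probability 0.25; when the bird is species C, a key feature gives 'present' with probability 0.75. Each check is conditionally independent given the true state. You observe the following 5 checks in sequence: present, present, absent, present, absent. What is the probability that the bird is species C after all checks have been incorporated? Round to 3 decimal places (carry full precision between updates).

0.590

Apply Bayes' rule sequentially, carrying P(species C) forward.
After 'present': normaliser = 0.2·0.5500 + 0.25·0.2000 + 0.75·0.2500; P(species A) ≈ 0.3165, P(species B) ≈ 0.1439, P(species C) ≈ 0.5396
After 'present': normaliser = 0.2·0.3165 + 0.25·0.1439 + 0.75·0.5396; P(species A) ≈ 0.1256, P(species B) ≈ 0.0714, P(species C) ≈ 0.8030
After 'absent': normaliser = 0.8·0.1256 + 0.75·0.0714 + 0.25·0.8030; P(species A) ≈ 0.2833, P(species B) ≈ 0.1509, P(species C) ≈ 0.5658
After 'present': normaliser = 0.2·0.2833 + 0.25·0.1509 + 0.75·0.5658; P(species A) ≈ 0.1092, P(species B) ≈ 0.0727, P(species C) ≈ 0.8181
After 'absent': normaliser = 0.8·0.1092 + 0.75·0.0727 + 0.25·0.8181; P(species A) ≈ 0.2522, P(species B) ≈ 0.1574, P(species C) ≈ 0.5904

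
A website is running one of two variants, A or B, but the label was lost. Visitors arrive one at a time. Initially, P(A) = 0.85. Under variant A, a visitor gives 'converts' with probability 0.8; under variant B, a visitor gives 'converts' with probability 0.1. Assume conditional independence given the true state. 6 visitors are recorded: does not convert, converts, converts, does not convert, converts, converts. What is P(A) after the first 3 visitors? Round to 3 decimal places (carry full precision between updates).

0.988

Each posterior becomes the prior for the next update.
After 'does not convert': P(A) = 0.2·0.8500 / (0.2·0.8500 + 0.9·0.1500) ≈ 0.5574
After 'converts': P(A) = 0.8·0.5574 / (0.8·0.5574 + 0.1·0.4426) ≈ 0.9097
After 'converts': P(A) = 0.8·0.9097 / (0.8·0.9097 + 0.1·0.0903) ≈ 0.9877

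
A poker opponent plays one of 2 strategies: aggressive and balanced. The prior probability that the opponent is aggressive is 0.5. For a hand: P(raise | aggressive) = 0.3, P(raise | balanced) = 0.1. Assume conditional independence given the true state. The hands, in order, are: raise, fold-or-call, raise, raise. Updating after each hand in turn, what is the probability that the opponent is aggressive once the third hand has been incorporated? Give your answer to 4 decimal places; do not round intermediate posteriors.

After 'raise': P(aggressive) = 0.3·0.5000 / (0.3·0.5000 + 0.1·0.5000) ≈ 0.7500
After 'fold-or-call': P(aggressive) = 0.7·0.7500 / (0.7·0.7500 + 0.9·0.2500) ≈ 0.7000
After 'raise': P(aggressive) = 0.3·0.7000 / (0.3·0.7000 + 0.1·0.3000) ≈ 0.8750

0.8750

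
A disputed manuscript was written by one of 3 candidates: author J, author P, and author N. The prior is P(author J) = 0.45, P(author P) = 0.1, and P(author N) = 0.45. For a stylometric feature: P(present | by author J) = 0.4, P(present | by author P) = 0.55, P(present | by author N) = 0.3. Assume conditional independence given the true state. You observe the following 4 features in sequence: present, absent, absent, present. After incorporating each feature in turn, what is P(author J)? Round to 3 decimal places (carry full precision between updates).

0.500

After 'present': normaliser = 0.4·0.4500 + 0.55·0.1000 + 0.3·0.4500; P(author J) ≈ 0.4865, P(author P) ≈ 0.1486, P(author N) ≈ 0.3649
After 'absent': normaliser = 0.6·0.4865 + 0.45·0.1486 + 0.7·0.3649; P(author J) ≈ 0.4752, P(author P) ≈ 0.1089, P(author N) ≈ 0.4158
After 'absent': normaliser = 0.6·0.4752 + 0.45·0.1089 + 0.7·0.4158; P(author J) ≈ 0.4561, P(author P) ≈ 0.0784, P(author N) ≈ 0.4656
After 'present': normaliser = 0.4·0.4561 + 0.55·0.0784 + 0.3·0.4656; P(author J) ≈ 0.4995, P(author P) ≈ 0.1180, P(author N) ≈ 0.3824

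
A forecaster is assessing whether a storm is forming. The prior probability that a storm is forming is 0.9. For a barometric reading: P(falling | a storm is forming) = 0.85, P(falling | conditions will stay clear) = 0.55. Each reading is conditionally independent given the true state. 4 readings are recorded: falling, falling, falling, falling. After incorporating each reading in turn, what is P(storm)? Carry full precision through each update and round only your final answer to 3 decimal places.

0.981

After 'falling': P(storm) = 0.85·0.9000 / (0.85·0.9000 + 0.55·0.1000) ≈ 0.9329
After 'falling': P(storm) = 0.85·0.9329 / (0.85·0.9329 + 0.55·0.0671) ≈ 0.9555
After 'falling': P(storm) = 0.85·0.9555 / (0.85·0.9555 + 0.55·0.0445) ≈ 0.9708
After 'falling': P(storm) = 0.85·0.9708 / (0.85·0.9708 + 0.55·0.0292) ≈ 0.9809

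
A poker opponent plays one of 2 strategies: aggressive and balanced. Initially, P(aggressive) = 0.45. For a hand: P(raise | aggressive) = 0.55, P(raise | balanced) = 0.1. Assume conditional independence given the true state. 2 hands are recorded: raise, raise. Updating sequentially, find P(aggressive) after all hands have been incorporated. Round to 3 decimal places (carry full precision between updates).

After 'raise': P(aggressive) = 0.55·0.4500 / (0.55·0.4500 + 0.1·0.5500) ≈ 0.8182
After 'raise': P(aggressive) = 0.55·0.8182 / (0.55·0.8182 + 0.1·0.1818) ≈ 0.9612

0.961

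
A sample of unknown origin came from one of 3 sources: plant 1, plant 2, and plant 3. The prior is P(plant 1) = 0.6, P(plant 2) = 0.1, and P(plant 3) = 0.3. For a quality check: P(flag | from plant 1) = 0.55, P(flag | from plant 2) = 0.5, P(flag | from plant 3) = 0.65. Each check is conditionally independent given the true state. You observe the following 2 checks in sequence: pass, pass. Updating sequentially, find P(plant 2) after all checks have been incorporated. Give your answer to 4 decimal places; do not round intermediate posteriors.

After 'pass': normaliser = 0.45·0.6000 + 0.5·0.1000 + 0.35·0.3000; P(plant 1) ≈ 0.6353, P(plant 2) ≈ 0.1176, P(plant 3) ≈ 0.2471
After 'pass': normaliser = 0.45·0.6353 + 0.5·0.1176 + 0.35·0.2471; P(plant 1) ≈ 0.6630, P(plant 2) ≈ 0.1364, P(plant 3) ≈ 0.2005

0.1364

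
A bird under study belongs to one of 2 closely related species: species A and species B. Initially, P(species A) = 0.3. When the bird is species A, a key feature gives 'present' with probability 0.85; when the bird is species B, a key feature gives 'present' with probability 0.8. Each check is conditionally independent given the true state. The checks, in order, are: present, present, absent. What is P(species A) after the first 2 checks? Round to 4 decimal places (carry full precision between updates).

After 'present': P(species A) = 0.85·0.3000 / (0.85·0.3000 + 0.8·0.7000) ≈ 0.3129
After 'present': P(species A) = 0.85·0.3129 / (0.85·0.3129 + 0.8·0.6871) ≈ 0.3261

0.3261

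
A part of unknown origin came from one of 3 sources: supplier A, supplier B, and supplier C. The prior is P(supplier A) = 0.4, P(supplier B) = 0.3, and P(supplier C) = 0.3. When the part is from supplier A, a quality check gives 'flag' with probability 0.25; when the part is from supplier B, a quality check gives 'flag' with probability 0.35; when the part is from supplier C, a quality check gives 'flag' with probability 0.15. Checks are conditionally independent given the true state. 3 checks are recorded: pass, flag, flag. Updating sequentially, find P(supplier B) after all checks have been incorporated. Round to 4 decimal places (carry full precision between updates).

0.4938

After 'pass': normaliser = 0.75·0.4000 + 0.65·0.3000 + 0.85·0.3000; P(supplier A) ≈ 0.4000, P(supplier B) ≈ 0.2600, P(supplier C) ≈ 0.3400
After 'flag': normaliser = 0.25·0.4000 + 0.35·0.2600 + 0.15·0.3400; P(supplier A) ≈ 0.4132, P(supplier B) ≈ 0.3760, P(supplier C) ≈ 0.2107
After 'flag': normaliser = 0.25·0.4132 + 0.35·0.3760 + 0.15·0.2107; P(supplier A) ≈ 0.3876, P(supplier B) ≈ 0.4938, P(supplier C) ≈ 0.1186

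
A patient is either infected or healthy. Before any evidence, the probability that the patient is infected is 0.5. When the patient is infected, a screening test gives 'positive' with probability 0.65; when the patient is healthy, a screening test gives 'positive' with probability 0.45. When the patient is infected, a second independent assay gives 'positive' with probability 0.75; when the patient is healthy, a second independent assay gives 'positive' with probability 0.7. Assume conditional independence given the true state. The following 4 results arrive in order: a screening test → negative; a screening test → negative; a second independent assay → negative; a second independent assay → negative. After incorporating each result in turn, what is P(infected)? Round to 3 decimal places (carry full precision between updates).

After a screening test='negative': P(infected) = 0.35·0.5000 / (0.35·0.5000 + 0.55·0.5000) ≈ 0.3889
After a screening test='negative': P(infected) = 0.35·0.3889 / (0.35·0.3889 + 0.55·0.6111) ≈ 0.2882
After a second independent assay='negative': P(infected) = 0.25·0.2882 / (0.25·0.2882 + 0.3·0.7118) ≈ 0.2523
After a second independent assay='negative': P(infected) = 0.25·0.2523 / (0.25·0.2523 + 0.3·0.7477) ≈ 0.2195

0.219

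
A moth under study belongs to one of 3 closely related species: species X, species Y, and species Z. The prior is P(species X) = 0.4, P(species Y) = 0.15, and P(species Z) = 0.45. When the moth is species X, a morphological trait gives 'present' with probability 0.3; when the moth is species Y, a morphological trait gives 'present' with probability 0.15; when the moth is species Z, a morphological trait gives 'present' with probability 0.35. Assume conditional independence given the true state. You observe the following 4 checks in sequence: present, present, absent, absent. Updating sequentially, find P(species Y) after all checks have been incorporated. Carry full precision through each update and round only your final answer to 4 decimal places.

After 'present': normaliser = 0.3·0.4000 + 0.15·0.1500 + 0.35·0.4500; P(species X) ≈ 0.4000, P(species Y) ≈ 0.0750, P(species Z) ≈ 0.5250
After 'present': normaliser = 0.3·0.4000 + 0.15·0.0750 + 0.35·0.5250; P(species X) ≈ 0.3810, P(species Y) ≈ 0.0357, P(species Z) ≈ 0.5833
After 'absent': normaliser = 0.7·0.3810 + 0.85·0.0357 + 0.65·0.5833; P(species X) ≈ 0.3944, P(species Y) ≈ 0.0449, P(species Z) ≈ 0.5607
After 'absent': normaliser = 0.7·0.3944 + 0.85·0.0449 + 0.65·0.5607; P(species X) ≈ 0.4067, P(species Y) ≈ 0.0562, P(species Z) ≈ 0.5370

0.0562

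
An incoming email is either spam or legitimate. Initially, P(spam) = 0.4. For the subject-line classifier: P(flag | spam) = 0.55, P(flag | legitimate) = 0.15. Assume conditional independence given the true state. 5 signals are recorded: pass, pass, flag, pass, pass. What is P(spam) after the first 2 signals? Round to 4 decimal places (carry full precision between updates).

0.1574

Apply Bayes' rule sequentially, carrying P(spam) forward.
After 'pass': P(spam) = 0.45·0.4000 / (0.45·0.4000 + 0.85·0.6000) ≈ 0.2609
After 'pass': P(spam) = 0.45·0.2609 / (0.45·0.2609 + 0.85·0.7391) ≈ 0.1574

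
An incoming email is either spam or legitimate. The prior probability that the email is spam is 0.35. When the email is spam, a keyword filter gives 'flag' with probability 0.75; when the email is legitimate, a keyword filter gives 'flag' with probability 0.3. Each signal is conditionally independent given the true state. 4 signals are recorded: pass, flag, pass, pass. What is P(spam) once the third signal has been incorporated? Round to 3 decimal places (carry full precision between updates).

After 'pass': P(spam) = 0.25·0.3500 / (0.25·0.3500 + 0.7·0.6500) ≈ 0.1613
After 'flag': P(spam) = 0.75·0.1613 / (0.75·0.1613 + 0.3·0.8387) ≈ 0.3247
After 'pass': P(spam) = 0.25·0.3247 / (0.25·0.3247 + 0.7·0.6753) ≈ 0.1465

0.147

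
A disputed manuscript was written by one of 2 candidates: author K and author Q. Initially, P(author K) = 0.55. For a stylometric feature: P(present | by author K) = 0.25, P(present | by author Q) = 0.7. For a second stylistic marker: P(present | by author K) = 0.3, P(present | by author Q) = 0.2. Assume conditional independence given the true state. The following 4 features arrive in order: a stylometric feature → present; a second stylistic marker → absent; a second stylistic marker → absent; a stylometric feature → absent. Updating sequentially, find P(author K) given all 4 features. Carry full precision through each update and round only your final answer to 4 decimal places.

After a stylometric feature='present': P(author K) = 0.25·0.5500 / (0.25·0.5500 + 0.7·0.4500) ≈ 0.3039
After a second stylistic marker='absent': P(author K) = 0.7·0.3039 / (0.7·0.3039 + 0.8·0.6961) ≈ 0.2764
After a second stylistic marker='absent': P(author K) = 0.7·0.2764 / (0.7·0.2764 + 0.8·0.7236) ≈ 0.2505
After a stylometric feature='absent': P(author K) = 0.75·0.2505 / (0.75·0.2505 + 0.3·0.7495) ≈ 0.4552

0.4552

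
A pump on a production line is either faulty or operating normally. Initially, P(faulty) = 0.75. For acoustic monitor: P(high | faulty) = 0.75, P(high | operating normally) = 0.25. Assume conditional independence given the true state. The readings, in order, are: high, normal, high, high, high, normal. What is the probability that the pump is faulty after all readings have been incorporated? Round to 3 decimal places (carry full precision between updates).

0.964

After 'high': P(faulty) = 0.75·0.7500 / (0.75·0.7500 + 0.25·0.2500) ≈ 0.9000
After 'normal': P(faulty) = 0.25·0.9000 / (0.25·0.9000 + 0.75·0.1000) ≈ 0.7500
After 'high': P(faulty) = 0.75·0.7500 / (0.75·0.7500 + 0.25·0.2500) ≈ 0.9000
After 'high': P(faulty) = 0.75·0.9000 / (0.75·0.9000 + 0.25·0.1000) ≈ 0.9643
After 'high': P(faulty) = 0.75·0.9643 / (0.75·0.9643 + 0.25·0.0357) ≈ 0.9878
After 'normal': P(faulty) = 0.25·0.9878 / (0.25·0.9878 + 0.75·0.0122) ≈ 0.9643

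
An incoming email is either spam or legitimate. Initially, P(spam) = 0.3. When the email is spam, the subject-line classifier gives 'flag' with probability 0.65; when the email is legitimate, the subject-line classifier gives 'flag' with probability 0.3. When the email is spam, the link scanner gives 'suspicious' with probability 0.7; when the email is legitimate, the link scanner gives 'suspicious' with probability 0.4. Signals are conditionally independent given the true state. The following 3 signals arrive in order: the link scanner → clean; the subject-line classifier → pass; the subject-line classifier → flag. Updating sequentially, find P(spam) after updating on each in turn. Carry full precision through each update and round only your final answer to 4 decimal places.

After the link scanner='clean': P(spam) = 0.3·0.3000 / (0.3·0.3000 + 0.6·0.7000) ≈ 0.1765
After the subject-line classifier='pass': P(spam) = 0.35·0.1765 / (0.35·0.1765 + 0.7·0.8235) ≈ 0.0968
After the subject-line classifier='flag': P(spam) = 0.65·0.0968 / (0.65·0.0968 + 0.3·0.9032) ≈ 0.1884

0.1884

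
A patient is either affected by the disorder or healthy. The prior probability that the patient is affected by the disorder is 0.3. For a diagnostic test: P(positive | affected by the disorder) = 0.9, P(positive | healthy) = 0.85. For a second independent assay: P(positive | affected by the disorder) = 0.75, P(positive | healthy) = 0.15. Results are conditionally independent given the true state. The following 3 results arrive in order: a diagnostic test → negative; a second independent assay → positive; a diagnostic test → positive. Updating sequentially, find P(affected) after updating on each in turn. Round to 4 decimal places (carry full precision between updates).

0.6020

Each posterior becomes the prior for the next update.
After a diagnostic test='negative': P(affected) = 0.1·0.3000 / (0.1·0.3000 + 0.15·0.7000) ≈ 0.2222
After a second independent assay='positive': P(affected) = 0.75·0.2222 / (0.75·0.2222 + 0.15·0.7778) ≈ 0.5882
After a diagnostic test='positive': P(affected) = 0.9·0.5882 / (0.9·0.5882 + 0.85·0.4118) ≈ 0.6020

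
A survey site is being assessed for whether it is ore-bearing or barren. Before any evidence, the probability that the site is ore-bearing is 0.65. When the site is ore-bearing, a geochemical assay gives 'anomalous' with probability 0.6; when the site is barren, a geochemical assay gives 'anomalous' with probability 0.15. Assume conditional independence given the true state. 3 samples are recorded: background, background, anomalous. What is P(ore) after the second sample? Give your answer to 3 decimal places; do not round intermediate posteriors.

0.291

After 'background': P(ore) = 0.4·0.6500 / (0.4·0.6500 + 0.85·0.3500) ≈ 0.4664
After 'background': P(ore) = 0.4·0.4664 / (0.4·0.4664 + 0.85·0.5336) ≈ 0.2914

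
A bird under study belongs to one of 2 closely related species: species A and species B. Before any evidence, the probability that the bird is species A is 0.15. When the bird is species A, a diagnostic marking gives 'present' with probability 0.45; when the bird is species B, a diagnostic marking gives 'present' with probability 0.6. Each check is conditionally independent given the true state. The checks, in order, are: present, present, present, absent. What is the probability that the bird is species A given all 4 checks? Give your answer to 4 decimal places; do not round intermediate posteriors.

After 'present': P(species A) = 0.45·0.1500 / (0.45·0.1500 + 0.6·0.8500) ≈ 0.1169
After 'present': P(species A) = 0.45·0.1169 / (0.45·0.1169 + 0.6·0.8831) ≈ 0.0903
After 'present': P(species A) = 0.45·0.0903 / (0.45·0.0903 + 0.6·0.9097) ≈ 0.0693
After 'absent': P(species A) = 0.55·0.0693 / (0.55·0.0693 + 0.4·0.9307) ≈ 0.0929

0.0929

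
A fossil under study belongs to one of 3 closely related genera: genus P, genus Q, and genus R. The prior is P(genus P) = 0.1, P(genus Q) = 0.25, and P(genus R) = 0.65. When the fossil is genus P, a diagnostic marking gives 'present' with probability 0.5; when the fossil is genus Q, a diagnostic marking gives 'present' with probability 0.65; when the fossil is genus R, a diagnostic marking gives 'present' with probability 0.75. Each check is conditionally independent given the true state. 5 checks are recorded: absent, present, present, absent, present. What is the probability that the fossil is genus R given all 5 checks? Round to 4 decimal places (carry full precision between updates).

After 'absent': normaliser = 0.5·0.1000 + 0.35·0.2500 + 0.25·0.6500; P(genus P) ≈ 0.1667, P(genus Q) ≈ 0.2917, P(genus R) ≈ 0.5417
After 'present': normaliser = 0.5·0.1667 + 0.65·0.2917 + 0.75·0.5417; P(genus P) ≈ 0.1227, P(genus Q) ≈ 0.2791, P(genus R) ≈ 0.5982
After 'present': normaliser = 0.5·0.1227 + 0.65·0.2791 + 0.75·0.5982; P(genus P) ≈ 0.0887, P(genus Q) ≈ 0.2624, P(genus R) ≈ 0.6488
After 'absent': normaliser = 0.5·0.0887 + 0.35·0.2624 + 0.25·0.6488; P(genus P) ≈ 0.1487, P(genus Q) ≈ 0.3078, P(genus R) ≈ 0.5436
After 'present': normaliser = 0.5·0.1487 + 0.65·0.3078 + 0.75·0.5436; P(genus P) ≈ 0.1090, P(genus Q) ≈ 0.2933, P(genus R) ≈ 0.5977

0.5977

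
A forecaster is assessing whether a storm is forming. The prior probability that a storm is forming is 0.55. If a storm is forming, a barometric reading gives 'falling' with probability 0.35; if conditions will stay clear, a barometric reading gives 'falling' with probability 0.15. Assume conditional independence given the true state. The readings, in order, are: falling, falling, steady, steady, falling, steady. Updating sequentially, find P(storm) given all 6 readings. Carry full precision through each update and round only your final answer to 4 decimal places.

0.8741

After 'falling': P(storm) = 0.35·0.5500 / (0.35·0.5500 + 0.15·0.4500) ≈ 0.7404
After 'falling': P(storm) = 0.35·0.7404 / (0.35·0.7404 + 0.15·0.2596) ≈ 0.8694
After 'steady': P(storm) = 0.65·0.8694 / (0.65·0.8694 + 0.85·0.1306) ≈ 0.8358
After 'steady': P(storm) = 0.65·0.8358 / (0.65·0.8358 + 0.85·0.1642) ≈ 0.7956
After 'falling': P(storm) = 0.35·0.7956 / (0.35·0.7956 + 0.15·0.2044) ≈ 0.9008
After 'steady': P(storm) = 0.65·0.9008 / (0.65·0.9008 + 0.85·0.0992) ≈ 0.8741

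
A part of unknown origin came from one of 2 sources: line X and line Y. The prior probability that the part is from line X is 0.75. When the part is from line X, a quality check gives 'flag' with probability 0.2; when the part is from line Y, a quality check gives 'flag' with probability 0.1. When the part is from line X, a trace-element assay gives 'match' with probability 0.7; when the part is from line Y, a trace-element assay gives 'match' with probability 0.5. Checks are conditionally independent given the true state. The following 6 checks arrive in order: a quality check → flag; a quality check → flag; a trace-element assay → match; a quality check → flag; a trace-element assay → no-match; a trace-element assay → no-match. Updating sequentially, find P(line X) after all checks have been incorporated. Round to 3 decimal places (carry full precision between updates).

0.924

After a quality check='flag': P(line X) = 0.2·0.7500 / (0.2·0.7500 + 0.1·0.2500) ≈ 0.8571
After a quality check='flag': P(line X) = 0.2·0.8571 / (0.2·0.8571 + 0.1·0.1429) ≈ 0.9231
After a trace-element assay='match': P(line X) = 0.7·0.9231 / (0.7·0.9231 + 0.5·0.0769) ≈ 0.9438
After a quality check='flag': P(line X) = 0.2·0.9438 / (0.2·0.9438 + 0.1·0.0562) ≈ 0.9711
After a trace-element assay='no-match': P(line X) = 0.3·0.9711 / (0.3·0.9711 + 0.5·0.0289) ≈ 0.9527
After a trace-element assay='no-match': P(line X) = 0.3·0.9527 / (0.3·0.9527 + 0.5·0.0473) ≈ 0.9236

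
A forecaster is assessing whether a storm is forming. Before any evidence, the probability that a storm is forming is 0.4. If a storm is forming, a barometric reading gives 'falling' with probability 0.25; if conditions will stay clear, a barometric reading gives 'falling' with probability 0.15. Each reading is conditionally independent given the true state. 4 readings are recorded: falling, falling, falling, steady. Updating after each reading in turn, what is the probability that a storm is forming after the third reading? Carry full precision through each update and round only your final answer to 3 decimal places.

Each posterior becomes the prior for the next update.
After 'falling': P(storm) = 0.25·0.4000 / (0.25·0.4000 + 0.15·0.6000) ≈ 0.5263
After 'falling': P(storm) = 0.25·0.5263 / (0.25·0.5263 + 0.15·0.4737) ≈ 0.6494
After 'falling': P(storm) = 0.25·0.6494 / (0.25·0.6494 + 0.15·0.3506) ≈ 0.7553

0.755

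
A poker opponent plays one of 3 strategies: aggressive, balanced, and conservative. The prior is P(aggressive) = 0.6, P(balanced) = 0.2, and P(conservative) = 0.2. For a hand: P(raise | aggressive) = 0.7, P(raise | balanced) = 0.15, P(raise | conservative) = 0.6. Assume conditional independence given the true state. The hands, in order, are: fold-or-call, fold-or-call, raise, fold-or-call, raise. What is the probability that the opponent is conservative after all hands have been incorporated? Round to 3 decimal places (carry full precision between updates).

After 'fold-or-call': normaliser = 0.3·0.6000 + 0.85·0.2000 + 0.4·0.2000; P(aggressive) ≈ 0.4186, P(balanced) ≈ 0.3953, P(conservative) ≈ 0.1860
After 'fold-or-call': normaliser = 0.3·0.4186 + 0.85·0.3953 + 0.4·0.1860; P(aggressive) ≈ 0.2343, P(balanced) ≈ 0.6269, P(conservative) ≈ 0.1388
After 'raise': normaliser = 0.7·0.2343 + 0.15·0.6269 + 0.6·0.1388; P(aggressive) ≈ 0.4805, P(balanced) ≈ 0.2755, P(conservative) ≈ 0.2440
After 'fold-or-call': normaliser = 0.3·0.4805 + 0.85·0.2755 + 0.4·0.2440; P(aggressive) ≈ 0.3029, P(balanced) ≈ 0.4920, P(conservative) ≈ 0.2051
After 'raise': normaliser = 0.7·0.3029 + 0.15·0.4920 + 0.6·0.2051; P(aggressive) ≈ 0.5185, P(balanced) ≈ 0.1805, P(conservative) ≈ 0.3010

0.301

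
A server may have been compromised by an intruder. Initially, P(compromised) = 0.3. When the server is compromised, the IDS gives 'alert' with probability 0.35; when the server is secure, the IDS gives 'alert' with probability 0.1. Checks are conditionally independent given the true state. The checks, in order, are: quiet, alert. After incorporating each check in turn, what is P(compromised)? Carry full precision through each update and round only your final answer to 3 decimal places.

Apply Bayes' rule sequentially, carrying P(compromised) forward.
After 'quiet': P(compromised) = 0.65·0.3000 / (0.65·0.3000 + 0.9·0.7000) ≈ 0.2364
After 'alert': P(compromised) = 0.35·0.2364 / (0.35·0.2364 + 0.1·0.7636) ≈ 0.5200

0.520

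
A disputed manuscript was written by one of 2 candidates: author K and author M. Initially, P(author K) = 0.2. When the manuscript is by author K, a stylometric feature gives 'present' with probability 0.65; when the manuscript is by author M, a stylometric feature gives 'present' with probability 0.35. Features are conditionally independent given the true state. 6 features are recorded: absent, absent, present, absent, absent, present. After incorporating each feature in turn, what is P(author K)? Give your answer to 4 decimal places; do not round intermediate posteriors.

After 'absent': P(author K) = 0.35·0.2000 / (0.35·0.2000 + 0.65·0.8000) ≈ 0.1186
After 'absent': P(author K) = 0.35·0.1186 / (0.35·0.1186 + 0.65·0.8814) ≈ 0.0676
After 'present': P(author K) = 0.65·0.0676 / (0.65·0.0676 + 0.35·0.9324) ≈ 0.1186
After 'absent': P(author K) = 0.35·0.1186 / (0.35·0.1186 + 0.65·0.8814) ≈ 0.0676
After 'absent': P(author K) = 0.35·0.0676 / (0.35·0.0676 + 0.65·0.9324) ≈ 0.0376
After 'present': P(author K) = 0.65·0.0376 / (0.65·0.0376 + 0.35·0.9624) ≈ 0.0676

0.0676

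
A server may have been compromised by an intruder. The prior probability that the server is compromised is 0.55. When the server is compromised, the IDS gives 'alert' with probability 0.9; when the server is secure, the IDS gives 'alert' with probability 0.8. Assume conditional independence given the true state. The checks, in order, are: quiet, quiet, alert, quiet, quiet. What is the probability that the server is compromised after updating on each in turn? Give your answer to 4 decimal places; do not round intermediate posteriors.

0.0791

After 'quiet': P(compromised) = 0.1·0.5500 / (0.1·0.5500 + 0.2·0.4500) ≈ 0.3793
After 'quiet': P(compromised) = 0.1·0.3793 / (0.1·0.3793 + 0.2·0.6207) ≈ 0.2340
After 'alert': P(compromised) = 0.9·0.2340 / (0.9·0.2340 + 0.8·0.7660) ≈ 0.2558
After 'quiet': P(compromised) = 0.1·0.2558 / (0.1·0.2558 + 0.2·0.7442) ≈ 0.1467
After 'quiet': P(compromised) = 0.1·0.1467 / (0.1·0.1467 + 0.2·0.8533) ≈ 0.0791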